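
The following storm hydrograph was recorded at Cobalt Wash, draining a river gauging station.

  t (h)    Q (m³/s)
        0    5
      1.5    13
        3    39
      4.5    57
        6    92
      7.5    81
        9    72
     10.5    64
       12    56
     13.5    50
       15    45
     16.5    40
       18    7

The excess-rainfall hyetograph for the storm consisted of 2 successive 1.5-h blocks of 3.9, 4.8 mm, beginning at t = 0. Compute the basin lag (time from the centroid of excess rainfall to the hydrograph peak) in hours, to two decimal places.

t_L ≈ 4.42 h

Centroid of excess rainfall: t_c = Σ P_i·t̄_i / ΣP_i = 1.5776 h (block centres at 0.75, 2.25 h).
Hydrograph peak occurs at t = 6 h, so basin lag t_L = 6 − 1.5776 = 4.42 h.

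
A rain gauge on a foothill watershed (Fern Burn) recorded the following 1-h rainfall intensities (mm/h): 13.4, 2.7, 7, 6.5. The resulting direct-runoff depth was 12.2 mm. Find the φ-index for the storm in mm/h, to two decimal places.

φ ≈ 4.90 mm/h

Only the 3 blocks with intensity above φ contribute runoff: 13.4, 7, 6.5 mm/h.
Σ(I−φ)·Δt = d  ⇒  (13.4+7+6.5 − 3φ)·1 = 12.2
φ = (26.90 − 12.2/1) / 3 = 4.90 mm/h.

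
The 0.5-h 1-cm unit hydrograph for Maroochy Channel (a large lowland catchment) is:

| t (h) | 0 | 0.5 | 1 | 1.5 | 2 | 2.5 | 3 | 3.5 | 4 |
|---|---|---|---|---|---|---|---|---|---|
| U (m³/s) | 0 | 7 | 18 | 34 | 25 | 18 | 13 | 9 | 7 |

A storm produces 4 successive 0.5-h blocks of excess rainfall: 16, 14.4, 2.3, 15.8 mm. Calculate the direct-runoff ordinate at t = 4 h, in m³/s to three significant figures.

By discrete convolution, Q_j = Σ (P_i / 10 mm) · U_{j−i}.
At t = 4 h (j=8): Q = (16/10)·7 + (14.4/10)·9 + (2.3/10)·13 + (15.8/10)·18 = 55.6 m³/s.

Q ≈ 55.6 m³/s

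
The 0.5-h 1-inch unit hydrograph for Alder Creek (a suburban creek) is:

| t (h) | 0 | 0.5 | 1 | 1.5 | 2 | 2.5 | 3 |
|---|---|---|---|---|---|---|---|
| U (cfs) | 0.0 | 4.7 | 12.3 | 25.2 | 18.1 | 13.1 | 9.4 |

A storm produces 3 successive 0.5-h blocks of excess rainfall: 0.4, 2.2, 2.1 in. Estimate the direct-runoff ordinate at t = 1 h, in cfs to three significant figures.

By discrete convolution, Q_j = Σ (P_i / 1 in) · U_{j−i}.
At t = 1 h (j=2): Q = (0.4/1)·12.3 + (2.2/1)·4.7 + (2.1/1)·0.0 = 15.3 cfs.

Q ≈ 15.3 cfs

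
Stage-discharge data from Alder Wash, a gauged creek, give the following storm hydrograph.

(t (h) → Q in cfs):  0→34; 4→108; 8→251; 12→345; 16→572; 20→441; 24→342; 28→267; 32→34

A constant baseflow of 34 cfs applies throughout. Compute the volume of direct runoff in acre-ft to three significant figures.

Direct-runoff ordinates (Q − Q_b): 0.0, 74.0, 217.0, 311.0, 538.0, 407.0, 308.0, 233.0, 0.0 cfs.
ΣQ_DR = 2088 cfs.
With Δt = 4 h = 14400 s, V = ΣQ_DR · Δt = 2088 × 14400 = 3.01 × 10^7 ft³ = 690 acre-ft.

V ≈ 690 acre-ft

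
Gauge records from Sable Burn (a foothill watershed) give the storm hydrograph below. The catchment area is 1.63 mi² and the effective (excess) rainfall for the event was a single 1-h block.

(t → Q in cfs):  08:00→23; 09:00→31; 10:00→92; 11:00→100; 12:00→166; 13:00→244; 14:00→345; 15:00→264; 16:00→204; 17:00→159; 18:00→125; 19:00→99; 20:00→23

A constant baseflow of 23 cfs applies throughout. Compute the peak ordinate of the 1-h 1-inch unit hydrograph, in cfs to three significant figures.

Direct runoff: 0.0, 8.0, 69.0, 77.0, 143.0, 221.0, 322.0, 241.0, 181.0, 136.0, 102.0, 76.0, 0.0 cfs; ΣQ_DR = 1576 cfs, peak = 322.0 cfs.
Runoff depth d = ΣQ_DR·Δt / A = 1576 × 3600 / (1.63 mi²) = 1.498 in.
The 1-inch UH is the DRH scaled by (1 in)/d, so U_p = 322.0 × 1/1.498 = 215 cfs.

U_p ≈ 215 cfs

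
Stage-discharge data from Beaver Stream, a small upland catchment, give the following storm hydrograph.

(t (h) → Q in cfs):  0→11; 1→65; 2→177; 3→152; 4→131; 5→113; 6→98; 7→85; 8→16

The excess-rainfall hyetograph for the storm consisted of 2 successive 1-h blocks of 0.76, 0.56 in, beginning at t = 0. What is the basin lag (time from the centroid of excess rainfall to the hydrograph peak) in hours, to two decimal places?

Centroid of excess rainfall: t_c = Σ P_i·t̄_i / ΣP_i = 0.9242 h (block centres at 0.5, 1.5 h).
Hydrograph peak occurs at t = 2 h, so basin lag t_L = 2 − 0.9242 = 1.08 h.

t_L ≈ 1.08 h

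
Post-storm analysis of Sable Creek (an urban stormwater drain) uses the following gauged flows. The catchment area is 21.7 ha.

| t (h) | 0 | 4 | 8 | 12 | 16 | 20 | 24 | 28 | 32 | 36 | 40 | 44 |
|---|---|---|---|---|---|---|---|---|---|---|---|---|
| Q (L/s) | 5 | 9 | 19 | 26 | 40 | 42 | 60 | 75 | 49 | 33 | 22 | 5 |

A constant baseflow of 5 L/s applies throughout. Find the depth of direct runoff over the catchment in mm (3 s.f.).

d ≈ 21.6 mm

Direct runoff: 0.0, 4.0, 14.0, 21.0, 35.0, 37.0, 55.0, 70.0, 44.0, 28.0, 17.0, 0.0 L/s; ΣQ_DR = 325.0 L/s.
V = ΣQ_DR · Δt = 325.0 × 14400 s = 4.680 × 10^6 L.
Over A = 21.7 ha, depth = V / A = 21.6 mm.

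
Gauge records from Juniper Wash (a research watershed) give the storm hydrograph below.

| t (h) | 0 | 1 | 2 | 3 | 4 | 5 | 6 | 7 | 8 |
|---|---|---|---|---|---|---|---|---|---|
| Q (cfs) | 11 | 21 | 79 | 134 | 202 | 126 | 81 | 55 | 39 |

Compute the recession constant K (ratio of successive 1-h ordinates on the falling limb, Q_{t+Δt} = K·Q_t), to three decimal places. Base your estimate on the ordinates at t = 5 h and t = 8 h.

K ≈ 0.676

Using the recession-limb readings at t = 5 h and t = 8 h: Q falls from 126 to 39 cfs over 3 intervals.
K = (Q₂/Q₁)^(1/3) = (39/126)^(1/3) = 0.676.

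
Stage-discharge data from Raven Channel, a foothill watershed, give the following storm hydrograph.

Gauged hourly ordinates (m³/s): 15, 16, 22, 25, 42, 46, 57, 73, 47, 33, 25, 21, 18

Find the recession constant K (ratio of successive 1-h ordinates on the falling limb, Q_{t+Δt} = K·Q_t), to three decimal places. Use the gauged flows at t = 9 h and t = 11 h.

K ≈ 0.798

Using the recession-limb readings at t = 9 h and t = 11 h: Q falls from 33 to 21 m³/s over 2 intervals.
K = (Q₂/Q₁)^(1/2) = (21/33)^(1/2) = 0.798.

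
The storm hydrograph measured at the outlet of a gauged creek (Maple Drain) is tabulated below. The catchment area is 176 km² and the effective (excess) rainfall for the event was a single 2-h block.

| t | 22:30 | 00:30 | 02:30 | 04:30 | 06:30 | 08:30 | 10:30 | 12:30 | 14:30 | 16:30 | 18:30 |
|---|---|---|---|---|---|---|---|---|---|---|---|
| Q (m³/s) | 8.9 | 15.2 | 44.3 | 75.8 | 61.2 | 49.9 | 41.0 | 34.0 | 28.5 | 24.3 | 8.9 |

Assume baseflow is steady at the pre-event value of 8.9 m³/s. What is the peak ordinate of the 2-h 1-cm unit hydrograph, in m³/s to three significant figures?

U_p ≈ 55.6 m³/s

Direct runoff: 0.0, 6.3, 35.4, 66.9, 52.3, 41.0, 32.1, 25.1, 19.6, 15.4, 0.0 m³/s; ΣQ_DR = 294.1 m³/s, peak = 66.9 m³/s.
Runoff depth d = ΣQ_DR·Δt / A = 294.1 × 7200 / (176 km²) = 12.03 mm.
The 1-cm UH is the DRH scaled by (10 mm)/d, so U_p = 66.9 × 10/12.03 = 55.6 m³/s.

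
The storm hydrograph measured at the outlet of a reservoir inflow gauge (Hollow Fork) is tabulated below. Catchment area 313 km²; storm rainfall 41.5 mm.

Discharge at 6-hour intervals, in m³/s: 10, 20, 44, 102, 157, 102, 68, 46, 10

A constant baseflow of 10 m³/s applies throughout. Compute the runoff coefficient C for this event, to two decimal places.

ΣQ_DR = 469.0 m³/s; V = ΣQ_DR·Δt = 1.013 × 10^7 m³.
Runoff depth d = V / A = 32.37 mm.
C = d / P = 32.37 / 41.5 = 0.78.

C ≈ 0.78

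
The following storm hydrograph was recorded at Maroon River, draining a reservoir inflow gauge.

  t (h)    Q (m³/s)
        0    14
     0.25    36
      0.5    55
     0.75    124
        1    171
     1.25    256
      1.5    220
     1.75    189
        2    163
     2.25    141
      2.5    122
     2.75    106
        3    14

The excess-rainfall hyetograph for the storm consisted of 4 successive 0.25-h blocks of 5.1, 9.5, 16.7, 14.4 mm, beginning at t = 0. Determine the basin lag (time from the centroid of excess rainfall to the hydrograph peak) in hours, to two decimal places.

t_L ≈ 0.65 h

Centroid of excess rainfall: t_c = Σ P_i·t̄_i / ΣP_i = 0.5960 h (block centres at 0.125, 0.375, 0.625, 0.875 h).
Hydrograph peak occurs at t = 1.25 h, so basin lag t_L = 1.25 − 0.5960 = 0.65 h.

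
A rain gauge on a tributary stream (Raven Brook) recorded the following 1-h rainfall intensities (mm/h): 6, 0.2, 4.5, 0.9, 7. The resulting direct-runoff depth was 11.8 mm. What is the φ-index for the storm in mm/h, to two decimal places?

Only the 3 blocks with intensity above φ contribute runoff: 6, 4.5, 7 mm/h.
Σ(I−φ)·Δt = d  ⇒  (6+4.5+7 − 3φ)·1 = 11.8
φ = (17.50 − 11.8/1) / 3 = 1.90 mm/h.

φ ≈ 1.90 mm/h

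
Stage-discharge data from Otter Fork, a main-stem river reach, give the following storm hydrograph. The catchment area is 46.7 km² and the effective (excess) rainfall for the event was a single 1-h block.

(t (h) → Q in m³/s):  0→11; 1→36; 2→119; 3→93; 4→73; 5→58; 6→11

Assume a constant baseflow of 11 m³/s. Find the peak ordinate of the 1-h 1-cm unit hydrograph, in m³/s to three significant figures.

U_p ≈ 43.2 m³/s

Direct runoff: 0.0, 25.0, 108.0, 82.0, 62.0, 47.0, 0.0 m³/s; ΣQ_DR = 324.0 m³/s, peak = 108.0 m³/s.
Runoff depth d = ΣQ_DR·Δt / A = 324.0 × 3600 / (46.7 km²) = 24.98 mm.
The 1-cm UH is the DRH scaled by (10 mm)/d, so U_p = 108.0 × 10/24.98 = 43.2 m³/s.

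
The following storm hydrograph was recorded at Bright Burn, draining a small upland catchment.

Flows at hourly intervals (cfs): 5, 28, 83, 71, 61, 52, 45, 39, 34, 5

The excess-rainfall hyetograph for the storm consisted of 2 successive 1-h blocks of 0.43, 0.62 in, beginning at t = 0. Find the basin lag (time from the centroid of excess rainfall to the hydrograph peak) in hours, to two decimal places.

Centroid of excess rainfall: t_c = Σ P_i·t̄_i / ΣP_i = 1.0905 h (block centres at 0.5, 1.5 h).
Hydrograph peak occurs at t = 2 h, so basin lag t_L = 2 − 1.0905 = 0.91 h.

t_L ≈ 0.91 h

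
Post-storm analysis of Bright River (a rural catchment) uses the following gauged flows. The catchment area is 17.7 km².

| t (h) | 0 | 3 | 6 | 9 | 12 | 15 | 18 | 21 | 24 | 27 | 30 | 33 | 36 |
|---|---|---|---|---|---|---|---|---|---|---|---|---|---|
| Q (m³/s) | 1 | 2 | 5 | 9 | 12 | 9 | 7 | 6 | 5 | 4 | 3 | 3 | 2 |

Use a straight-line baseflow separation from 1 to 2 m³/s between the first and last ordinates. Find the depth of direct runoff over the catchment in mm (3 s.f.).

Direct runoff: 0.00, 0.92, 3.83, 7.75, 10.67, 7.58, 5.50, 4.42, 3.33, 2.25, 1.17, 1.08, 0.00 m³/s; ΣQ_DR = 48.50 m³/s.
V = ΣQ_DR · Δt = 48.50 × 10800 s = 5.238 × 10^5 m³.
Over A = 17.7 km², depth = V / A = 29.6 mm.

d ≈ 29.6 mm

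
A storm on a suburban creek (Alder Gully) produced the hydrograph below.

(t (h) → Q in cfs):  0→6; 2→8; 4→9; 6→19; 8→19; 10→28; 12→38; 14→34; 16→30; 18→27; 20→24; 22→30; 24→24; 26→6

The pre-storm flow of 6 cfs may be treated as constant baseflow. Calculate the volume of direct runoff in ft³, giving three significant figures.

Direct-runoff ordinates (Q − Q_b): 0.0, 2.0, 3.0, 13.0, 13.0, 22.0, 32.0, 28.0, 24.0, 21.0, 18.0, 24.0, 18.0, 0.0 cfs.
ΣQ_DR = 218.0 cfs.
With Δt = 2 h = 7200 s, V = ΣQ_DR · Δt = 218.0 × 7200 = 1.57 × 10^6 ft³.

V ≈ 1.57 × 10^6 ft³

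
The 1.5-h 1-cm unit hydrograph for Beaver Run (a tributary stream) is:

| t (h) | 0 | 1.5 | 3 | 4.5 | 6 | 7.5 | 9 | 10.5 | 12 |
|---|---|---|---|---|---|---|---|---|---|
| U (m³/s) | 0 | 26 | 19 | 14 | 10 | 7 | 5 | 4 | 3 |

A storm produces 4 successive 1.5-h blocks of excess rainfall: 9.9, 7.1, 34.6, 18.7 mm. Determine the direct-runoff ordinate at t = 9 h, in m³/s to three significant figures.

Q ≈ 70.7 m³/s

By discrete convolution, Q_j = Σ (P_i / 10 mm) · U_{j−i}.
At t = 9 h (j=6): Q = (9.9/10)·5 + (7.1/10)·7 + (34.6/10)·10 + (18.7/10)·14 = 70.7 m³/s.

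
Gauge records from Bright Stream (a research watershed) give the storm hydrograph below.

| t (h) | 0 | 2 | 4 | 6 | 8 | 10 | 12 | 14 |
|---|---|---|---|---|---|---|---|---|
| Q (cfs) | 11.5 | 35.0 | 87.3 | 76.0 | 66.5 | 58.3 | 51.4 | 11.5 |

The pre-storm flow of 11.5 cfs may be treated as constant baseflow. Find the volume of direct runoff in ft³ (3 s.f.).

Direct-runoff ordinates (Q − Q_b): 0.0, 23.5, 75.8, 64.5, 55.0, 46.8, 39.9, 0.0 cfs.
ΣQ_DR = 305.5 cfs.
With Δt = 2 h = 7200 s, V = ΣQ_DR · Δt = 305.5 × 7200 = 2.20 × 10^6 ft³.

V ≈ 2.20 × 10^6 ft³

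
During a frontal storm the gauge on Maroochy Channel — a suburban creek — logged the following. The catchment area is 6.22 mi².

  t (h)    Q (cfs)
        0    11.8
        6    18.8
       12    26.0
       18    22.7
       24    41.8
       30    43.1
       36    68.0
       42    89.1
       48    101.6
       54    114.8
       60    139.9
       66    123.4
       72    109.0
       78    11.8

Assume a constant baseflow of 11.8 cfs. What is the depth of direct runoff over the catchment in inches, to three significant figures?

Direct runoff: 0.0, 7.0, 14.2, 10.9, 30.0, 31.3, 56.2, 77.3, 89.8, 103.0, 128.1, 111.6, 97.2, 0.0 cfs; ΣQ_DR = 756.6 cfs.
V = ΣQ_DR · Δt = 756.6 × 21600 s = 1.634 × 10^7 ft³.
Over A = 6.22 mi², depth = V / A = 1.13 in.

d ≈ 1.13 in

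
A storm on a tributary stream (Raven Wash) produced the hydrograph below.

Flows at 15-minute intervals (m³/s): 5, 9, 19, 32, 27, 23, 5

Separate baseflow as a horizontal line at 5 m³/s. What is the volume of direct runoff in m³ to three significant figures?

V ≈ 76500 m³

Direct-runoff ordinates (Q − Q_b): 0.0, 4.0, 14.0, 27.0, 22.0, 18.0, 0.0 m³/s.
ΣQ_DR = 85.00 m³/s.
With Δt = 0.25 h = 900 s, V = ΣQ_DR · Δt = 85.00 × 900 = 76500 m³.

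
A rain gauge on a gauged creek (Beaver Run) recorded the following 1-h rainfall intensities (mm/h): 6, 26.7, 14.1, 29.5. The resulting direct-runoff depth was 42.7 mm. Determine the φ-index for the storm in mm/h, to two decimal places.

Only the 3 blocks with intensity above φ contribute runoff: 26.7, 14.1, 29.5 mm/h.
Σ(I−φ)·Δt = d  ⇒  (26.7+14.1+29.5 − 3φ)·1 = 42.7
φ = (70.30 − 42.7/1) / 3 = 9.20 mm/h.

φ ≈ 9.20 mm/h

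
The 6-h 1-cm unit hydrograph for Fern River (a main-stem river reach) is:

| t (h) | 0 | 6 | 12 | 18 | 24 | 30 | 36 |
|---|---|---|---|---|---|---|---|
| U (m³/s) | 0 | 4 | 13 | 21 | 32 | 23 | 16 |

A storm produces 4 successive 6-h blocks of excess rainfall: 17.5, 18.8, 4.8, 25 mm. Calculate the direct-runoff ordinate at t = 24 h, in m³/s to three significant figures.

Q ≈ 112 m³/s

By discrete convolution, Q_j = Σ (P_i / 10 mm) · U_{j−i}.
At t = 24 h (j=4): Q = (17.5/10)·32 + (18.8/10)·21 + (4.8/10)·13 + (25/10)·4 = 112 m³/s.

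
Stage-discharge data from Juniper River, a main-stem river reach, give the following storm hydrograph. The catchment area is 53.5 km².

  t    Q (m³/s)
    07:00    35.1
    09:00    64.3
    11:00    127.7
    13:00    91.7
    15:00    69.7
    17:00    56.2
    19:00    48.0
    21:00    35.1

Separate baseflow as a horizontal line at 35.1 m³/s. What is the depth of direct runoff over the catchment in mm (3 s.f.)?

d ≈ 33.2 mm

Direct runoff: 0.0, 29.2, 92.6, 56.6, 34.6, 21.1, 12.9, 0.0 m³/s; ΣQ_DR = 247.0 m³/s.
V = ΣQ_DR · Δt = 247.0 × 7200 s = 1.778 × 10^6 m³.
Over A = 53.5 km², depth = V / A = 33.2 mm.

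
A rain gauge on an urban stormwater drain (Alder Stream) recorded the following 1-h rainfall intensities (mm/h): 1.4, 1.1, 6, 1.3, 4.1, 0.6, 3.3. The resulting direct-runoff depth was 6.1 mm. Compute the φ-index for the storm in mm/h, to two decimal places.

Only the 3 blocks with intensity above φ contribute runoff: 6, 4.1, 3.3 mm/h.
Σ(I−φ)·Δt = d  ⇒  (6+4.1+3.3 − 3φ)·1 = 6.1
φ = (13.40 − 6.1/1) / 3 = 2.43 mm/h.

φ ≈ 2.43 mm/h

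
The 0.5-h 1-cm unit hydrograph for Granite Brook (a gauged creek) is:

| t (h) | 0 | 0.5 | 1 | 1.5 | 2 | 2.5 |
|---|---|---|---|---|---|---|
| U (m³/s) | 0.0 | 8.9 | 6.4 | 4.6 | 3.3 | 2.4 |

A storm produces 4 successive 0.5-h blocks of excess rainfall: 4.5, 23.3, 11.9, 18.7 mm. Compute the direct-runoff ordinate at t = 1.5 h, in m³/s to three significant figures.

By discrete convolution, Q_j = Σ (P_i / 10 mm) · U_{j−i}.
At t = 1.5 h (j=3): Q = (4.5/10)·4.6 + (23.3/10)·6.4 + (11.9/10)·8.9 + (18.7/10)·0.0 = 27.6 m³/s.

Q ≈ 27.6 m³/s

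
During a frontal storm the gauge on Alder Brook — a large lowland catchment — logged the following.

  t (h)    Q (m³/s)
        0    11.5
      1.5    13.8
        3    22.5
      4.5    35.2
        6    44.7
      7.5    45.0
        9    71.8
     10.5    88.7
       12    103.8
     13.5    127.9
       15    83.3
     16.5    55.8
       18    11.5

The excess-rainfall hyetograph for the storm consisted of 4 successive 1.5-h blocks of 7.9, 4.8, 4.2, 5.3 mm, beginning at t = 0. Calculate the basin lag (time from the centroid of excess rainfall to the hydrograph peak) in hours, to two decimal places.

Centroid of excess rainfall: t_c = Σ P_i·t̄_i / ΣP_i = 2.7162 h (block centres at 0.75, 2.25, 3.75, 5.25 h).
Hydrograph peak occurs at t = 13.5 h, so basin lag t_L = 13.5 − 2.7162 = 10.78 h.

t_L ≈ 10.78 h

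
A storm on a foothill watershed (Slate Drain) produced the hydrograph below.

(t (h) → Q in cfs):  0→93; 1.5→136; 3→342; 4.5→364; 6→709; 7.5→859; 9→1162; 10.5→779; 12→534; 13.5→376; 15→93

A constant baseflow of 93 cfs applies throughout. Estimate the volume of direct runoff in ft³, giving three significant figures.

V ≈ 2.39 × 10^7 ft³

Direct-runoff ordinates (Q − Q_b): 0.0, 43.0, 249.0, 271.0, 616.0, 766.0, 1069.0, 686.0, 441.0, 283.0, 0.0 cfs.
ΣQ_DR = 4424 cfs.
With Δt = 1.5 h = 5400 s, V = ΣQ_DR · Δt = 4424 × 5400 = 2.39 × 10^7 ft³.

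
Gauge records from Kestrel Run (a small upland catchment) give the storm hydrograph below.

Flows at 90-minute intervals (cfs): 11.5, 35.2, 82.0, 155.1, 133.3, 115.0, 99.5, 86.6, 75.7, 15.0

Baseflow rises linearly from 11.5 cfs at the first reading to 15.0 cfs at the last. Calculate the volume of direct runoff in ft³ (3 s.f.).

Direct-runoff ordinates (Q − Q_b): 0.00, 23.31, 69.72, 142.43, 120.24, 101.56, 85.67, 72.38, 61.09, 0.00 cfs.
ΣQ_DR = 676.4 cfs.
With Δt = 1.5 h = 5400 s, V = ΣQ_DR · Δt = 676.4 × 5400 = 3.65 × 10^6 ft³.

V ≈ 3.65 × 10^6 ft³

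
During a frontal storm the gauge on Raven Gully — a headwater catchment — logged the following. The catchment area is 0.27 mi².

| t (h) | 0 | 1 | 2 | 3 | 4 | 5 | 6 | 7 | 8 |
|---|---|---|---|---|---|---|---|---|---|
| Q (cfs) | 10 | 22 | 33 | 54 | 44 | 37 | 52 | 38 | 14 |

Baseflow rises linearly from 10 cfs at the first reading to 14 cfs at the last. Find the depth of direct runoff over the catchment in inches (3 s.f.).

Direct runoff: 0.00, 11.50, 22.00, 42.50, 32.00, 24.50, 39.00, 24.50, 0.00 cfs; ΣQ_DR = 196.0 cfs.
V = ΣQ_DR · Δt = 196.0 × 3600 s = 7.056 × 10^5 ft³.
Over A = 0.27 mi², depth = V / A = 1.12 in.

d ≈ 1.12 in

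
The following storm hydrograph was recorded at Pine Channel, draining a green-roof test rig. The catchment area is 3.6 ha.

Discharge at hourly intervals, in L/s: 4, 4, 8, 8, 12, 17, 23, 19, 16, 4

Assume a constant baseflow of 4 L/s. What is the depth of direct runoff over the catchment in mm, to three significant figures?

Direct runoff: 0.0, 0.0, 4.0, 4.0, 8.0, 13.0, 19.0, 15.0, 12.0, 0.0 L/s; ΣQ_DR = 75.00 L/s.
V = ΣQ_DR · Δt = 75.00 × 3600 s = 2.700 × 10^5 L.
Over A = 3.6 ha, depth = V / A = 7.50 mm.

d ≈ 7.50 mm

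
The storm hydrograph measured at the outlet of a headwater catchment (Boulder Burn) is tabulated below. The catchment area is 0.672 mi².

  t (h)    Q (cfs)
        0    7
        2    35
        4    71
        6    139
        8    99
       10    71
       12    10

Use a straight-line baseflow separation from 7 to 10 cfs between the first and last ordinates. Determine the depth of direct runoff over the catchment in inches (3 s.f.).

d ≈ 1.72 in

Direct runoff: 0.00, 27.50, 63.00, 130.50, 90.00, 61.50, 0.00 cfs; ΣQ_DR = 372.5 cfs.
V = ΣQ_DR · Δt = 372.5 × 7200 s = 2.682 × 10^6 ft³.
Over A = 0.672 mi², depth = V / A = 1.72 in.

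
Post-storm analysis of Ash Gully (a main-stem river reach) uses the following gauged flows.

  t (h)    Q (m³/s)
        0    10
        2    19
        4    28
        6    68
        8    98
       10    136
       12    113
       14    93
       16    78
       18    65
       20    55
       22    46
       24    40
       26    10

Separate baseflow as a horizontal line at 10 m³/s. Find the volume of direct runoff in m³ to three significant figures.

V ≈ 5.18 × 10^6 m³

Direct-runoff ordinates (Q − Q_b): 0.0, 9.0, 18.0, 58.0, 88.0, 126.0, 103.0, 83.0, 68.0, 55.0, 45.0, 36.0, 30.0, 0.0 m³/s.
ΣQ_DR = 719.0 m³/s.
With Δt = 2 h = 7200 s, V = ΣQ_DR · Δt = 719.0 × 7200 = 5.18 × 10^6 m³.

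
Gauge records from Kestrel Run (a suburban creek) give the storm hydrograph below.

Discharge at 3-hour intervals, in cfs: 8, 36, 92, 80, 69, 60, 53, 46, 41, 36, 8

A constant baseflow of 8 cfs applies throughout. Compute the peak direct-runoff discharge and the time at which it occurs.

Q_p = 84.0 cfs at t = 6 h

Subtracting baseflow gives direct-runoff ordinates: 0.0, 28.0, 84.0, 72.0, 61.0, 52.0, 45.0, 38.0, 33.0, 28.0, 0.0 cfs.
The maximum is 84.0 cfs, occurring at the reading for t = 6 h.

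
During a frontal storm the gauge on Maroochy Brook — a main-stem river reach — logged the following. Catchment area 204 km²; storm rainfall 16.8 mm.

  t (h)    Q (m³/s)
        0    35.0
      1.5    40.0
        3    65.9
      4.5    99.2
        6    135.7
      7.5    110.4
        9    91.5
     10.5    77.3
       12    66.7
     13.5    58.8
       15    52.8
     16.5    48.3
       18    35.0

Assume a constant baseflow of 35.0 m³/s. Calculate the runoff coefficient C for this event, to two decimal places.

ΣQ_DR = 461.6 m³/s; V = ΣQ_DR·Δt = 2.493 × 10^6 m³.
Runoff depth d = V / A = 12.22 mm.
C = d / P = 12.22 / 16.8 = 0.73.

C ≈ 0.73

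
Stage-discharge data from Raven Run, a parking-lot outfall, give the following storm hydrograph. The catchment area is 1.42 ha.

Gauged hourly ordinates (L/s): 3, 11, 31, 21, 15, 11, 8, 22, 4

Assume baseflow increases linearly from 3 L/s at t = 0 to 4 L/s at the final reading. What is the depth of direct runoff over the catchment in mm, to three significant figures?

Direct runoff: 0.00, 7.88, 27.75, 17.62, 11.50, 7.38, 4.25, 18.12, 0.00 L/s; ΣQ_DR = 94.50 L/s.
V = ΣQ_DR · Δt = 94.50 × 3600 s = 3.402 × 10^5 L.
Over A = 1.42 ha, depth = V / A = 24.0 mm.

d ≈ 24.0 mm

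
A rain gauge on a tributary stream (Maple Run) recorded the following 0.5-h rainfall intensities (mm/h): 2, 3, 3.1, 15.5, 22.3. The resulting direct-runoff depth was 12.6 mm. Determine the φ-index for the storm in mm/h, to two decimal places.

φ ≈ 6.30 mm/h

Only the 2 blocks with intensity above φ contribute runoff: 15.5, 22.3 mm/h.
Σ(I−φ)·Δt = d  ⇒  (15.5+22.3 − 2φ)·0.5 = 12.6
φ = (37.80 − 12.6/0.5) / 2 = 6.30 mm/h.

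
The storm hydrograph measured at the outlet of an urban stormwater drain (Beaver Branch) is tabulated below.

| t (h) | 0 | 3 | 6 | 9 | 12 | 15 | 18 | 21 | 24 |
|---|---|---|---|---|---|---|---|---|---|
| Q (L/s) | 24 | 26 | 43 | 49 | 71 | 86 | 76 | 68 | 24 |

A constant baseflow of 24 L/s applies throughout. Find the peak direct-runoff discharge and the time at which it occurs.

Subtracting baseflow gives direct-runoff ordinates: 0.0, 2.0, 19.0, 25.0, 47.0, 62.0, 52.0, 44.0, 0.0 L/s.
The maximum is 62.0 L/s, occurring at the reading for t = 15 h.

Q_p = 62.0 L/s at t = 15 h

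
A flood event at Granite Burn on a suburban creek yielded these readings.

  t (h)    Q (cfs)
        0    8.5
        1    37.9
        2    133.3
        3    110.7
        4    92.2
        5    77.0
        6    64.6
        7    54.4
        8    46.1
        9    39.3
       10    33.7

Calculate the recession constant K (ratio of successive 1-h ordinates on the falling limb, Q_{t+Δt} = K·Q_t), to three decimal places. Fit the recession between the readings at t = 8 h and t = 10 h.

Using the recession-limb readings at t = 8 h and t = 10 h: Q falls from 46.1 to 33.7 cfs over 2 intervals.
K = (Q₂/Q₁)^(1/2) = (33.7/46.1)^(1/2) = 0.855.

K ≈ 0.855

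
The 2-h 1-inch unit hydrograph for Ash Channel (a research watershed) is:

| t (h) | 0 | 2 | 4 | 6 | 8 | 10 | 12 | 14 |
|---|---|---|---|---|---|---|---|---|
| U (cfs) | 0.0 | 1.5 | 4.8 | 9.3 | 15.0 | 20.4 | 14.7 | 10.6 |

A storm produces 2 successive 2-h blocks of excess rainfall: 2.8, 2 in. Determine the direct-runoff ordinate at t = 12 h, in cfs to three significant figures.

Q ≈ 82.0 cfs

By discrete convolution, Q_j = Σ (P_i / 1 in) · U_{j−i}.
At t = 12 h (j=6): Q = (2.8/1)·14.7 + (2/1)·20.4 = 82.0 cfs.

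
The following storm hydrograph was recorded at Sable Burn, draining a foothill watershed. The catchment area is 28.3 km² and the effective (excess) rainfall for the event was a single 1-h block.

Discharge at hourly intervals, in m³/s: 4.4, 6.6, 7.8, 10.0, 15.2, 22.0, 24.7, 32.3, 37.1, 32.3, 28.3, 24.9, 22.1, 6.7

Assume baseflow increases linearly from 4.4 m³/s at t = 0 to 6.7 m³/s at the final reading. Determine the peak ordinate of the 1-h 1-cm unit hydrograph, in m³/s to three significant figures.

Direct runoff: 0.00, 2.02, 3.05, 5.07, 10.09, 16.72, 19.24, 26.66, 31.28, 26.31, 22.13, 18.55, 15.58, 0.00 m³/s; ΣQ_DR = 196.7 m³/s, peak = 31.28 m³/s.
Runoff depth d = ΣQ_DR·Δt / A = 196.7 × 3600 / (28.3 km²) = 25.02 mm.
The 1-cm UH is the DRH scaled by (10 mm)/d, so U_p = 31.28 × 10/25.02 = 12.5 m³/s.

U_p ≈ 12.5 m³/s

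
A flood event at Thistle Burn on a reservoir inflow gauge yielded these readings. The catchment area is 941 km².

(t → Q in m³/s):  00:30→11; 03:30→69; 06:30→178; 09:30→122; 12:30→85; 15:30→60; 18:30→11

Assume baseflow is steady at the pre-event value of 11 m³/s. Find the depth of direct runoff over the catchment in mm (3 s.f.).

d ≈ 5.27 mm

Direct runoff: 0.0, 58.0, 167.0, 111.0, 74.0, 49.0, 0.0 m³/s; ΣQ_DR = 459.0 m³/s.
V = ΣQ_DR · Δt = 459.0 × 10800 s = 4.957 × 10^6 m³.
Over A = 941 km², depth = V / A = 5.27 mm.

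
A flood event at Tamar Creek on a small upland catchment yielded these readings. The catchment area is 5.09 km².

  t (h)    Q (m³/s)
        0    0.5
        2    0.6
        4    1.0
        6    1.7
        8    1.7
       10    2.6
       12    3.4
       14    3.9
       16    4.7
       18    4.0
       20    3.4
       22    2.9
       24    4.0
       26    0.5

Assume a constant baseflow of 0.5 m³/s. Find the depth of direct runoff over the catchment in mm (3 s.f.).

Direct runoff: 0.0, 0.1, 0.5, 1.2, 1.2, 2.1, 2.9, 3.4, 4.2, 3.5, 2.9, 2.4, 3.5, 0.0 m³/s; ΣQ_DR = 27.90 m³/s.
V = ΣQ_DR · Δt = 27.90 × 7200 s = 2.009 × 10^5 m³.
Over A = 5.09 km², depth = V / A = 39.5 mm.

d ≈ 39.5 mm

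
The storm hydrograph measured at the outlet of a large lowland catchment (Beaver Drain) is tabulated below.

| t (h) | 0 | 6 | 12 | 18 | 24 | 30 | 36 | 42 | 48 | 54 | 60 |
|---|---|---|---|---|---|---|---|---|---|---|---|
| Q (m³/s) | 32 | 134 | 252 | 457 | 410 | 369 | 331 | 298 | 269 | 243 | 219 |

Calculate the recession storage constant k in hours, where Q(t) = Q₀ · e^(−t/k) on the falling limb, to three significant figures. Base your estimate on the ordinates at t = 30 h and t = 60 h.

On the falling limb, Q drops from 369 to 219 m³/s between t = 30 h and t = 60 h (Δt = 30 h).
k = −Δt / ln(Q₂/Q₁) = −30 / ln(219/369) = 57.5 h.

k ≈ 57.5 h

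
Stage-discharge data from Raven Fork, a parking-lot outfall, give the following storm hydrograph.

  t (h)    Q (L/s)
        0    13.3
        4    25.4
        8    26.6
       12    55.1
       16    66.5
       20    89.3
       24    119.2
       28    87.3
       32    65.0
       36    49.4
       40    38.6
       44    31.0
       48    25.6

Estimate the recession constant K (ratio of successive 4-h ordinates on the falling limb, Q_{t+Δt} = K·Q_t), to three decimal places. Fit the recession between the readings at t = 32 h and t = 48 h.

Using the recession-limb readings at t = 32 h and t = 48 h: Q falls from 65.0 to 25.6 L/s over 4 intervals.
K = (Q₂/Q₁)^(1/4) = (25.6/65.0)^(1/4) = 0.792.

K ≈ 0.792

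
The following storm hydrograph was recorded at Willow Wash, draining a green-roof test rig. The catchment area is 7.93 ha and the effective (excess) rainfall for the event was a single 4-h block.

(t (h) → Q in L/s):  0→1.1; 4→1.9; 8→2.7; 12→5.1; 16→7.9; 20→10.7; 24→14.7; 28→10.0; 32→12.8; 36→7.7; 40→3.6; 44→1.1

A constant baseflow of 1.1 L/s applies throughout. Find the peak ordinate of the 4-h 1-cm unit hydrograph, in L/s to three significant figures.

U_p ≈ 11.3 L/s

Direct runoff: 0.0, 0.8, 1.6, 4.0, 6.8, 9.6, 13.6, 8.9, 11.7, 6.6, 2.5, 0.0 L/s; ΣQ_DR = 66.10 L/s, peak = 13.6 L/s.
Runoff depth d = ΣQ_DR·Δt / A = 66.10 × 14400 / (7.93 ha) = 12.00 mm.
The 1-cm UH is the DRH scaled by (10 mm)/d, so U_p = 13.6 × 10/12.00 = 11.3 L/s.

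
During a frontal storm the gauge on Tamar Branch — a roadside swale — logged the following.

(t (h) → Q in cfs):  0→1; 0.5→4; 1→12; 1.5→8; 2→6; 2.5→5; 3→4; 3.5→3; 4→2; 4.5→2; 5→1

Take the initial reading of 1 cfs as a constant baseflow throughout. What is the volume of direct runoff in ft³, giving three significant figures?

V ≈ 66600 ft³

Direct-runoff ordinates (Q − Q_b): 0.0, 3.0, 11.0, 7.0, 5.0, 4.0, 3.0, 2.0, 1.0, 1.0, 0.0 cfs.
ΣQ_DR = 37.00 cfs.
With Δt = 0.5 h = 1800 s, V = ΣQ_DR · Δt = 37.00 × 1800 = 66600 ft³.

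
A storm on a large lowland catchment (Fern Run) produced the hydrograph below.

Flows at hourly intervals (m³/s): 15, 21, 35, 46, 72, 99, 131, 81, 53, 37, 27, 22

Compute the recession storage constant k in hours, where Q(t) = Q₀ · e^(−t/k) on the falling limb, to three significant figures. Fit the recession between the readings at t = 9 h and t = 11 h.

k ≈ 3.85 h

On the falling limb, Q drops from 37 to 22 m³/s between t = 9 h and t = 11 h (Δt = 2 h).
k = −Δt / ln(Q₂/Q₁) = −2 / ln(22/37) = 3.85 h.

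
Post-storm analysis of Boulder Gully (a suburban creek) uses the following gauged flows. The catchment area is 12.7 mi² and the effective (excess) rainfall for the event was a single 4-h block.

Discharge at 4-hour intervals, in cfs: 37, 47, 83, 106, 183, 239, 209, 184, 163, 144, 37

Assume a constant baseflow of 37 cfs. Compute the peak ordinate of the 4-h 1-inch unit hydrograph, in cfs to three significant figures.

U_p ≈ 404 cfs

Direct runoff: 0.0, 10.0, 46.0, 69.0, 146.0, 202.0, 172.0, 147.0, 126.0, 107.0, 0.0 cfs; ΣQ_DR = 1025 cfs, peak = 202.0 cfs.
Runoff depth d = ΣQ_DR·Δt / A = 1025 × 14400 / (12.7 mi²) = 0.5003 in.
The 1-inch UH is the DRH scaled by (1 in)/d, so U_p = 202.0 × 1/0.5003 = 404 cfs.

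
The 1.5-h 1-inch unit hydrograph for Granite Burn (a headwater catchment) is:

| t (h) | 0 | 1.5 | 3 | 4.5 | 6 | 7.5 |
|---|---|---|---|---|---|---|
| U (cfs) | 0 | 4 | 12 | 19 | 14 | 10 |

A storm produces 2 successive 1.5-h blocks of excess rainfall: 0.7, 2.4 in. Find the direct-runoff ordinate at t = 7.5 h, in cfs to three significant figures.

Q ≈ 40.6 cfs

By discrete convolution, Q_j = Σ (P_i / 1 in) · U_{j−i}.
At t = 7.5 h (j=5): Q = (0.7/1)·10 + (2.4/1)·14 = 40.6 cfs.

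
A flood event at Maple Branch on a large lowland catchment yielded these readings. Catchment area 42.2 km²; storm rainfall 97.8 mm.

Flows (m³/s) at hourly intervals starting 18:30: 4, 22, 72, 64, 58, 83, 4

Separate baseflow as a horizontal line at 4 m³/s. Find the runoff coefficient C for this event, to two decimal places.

ΣQ_DR = 279.0 m³/s; V = ΣQ_DR·Δt = 1.004 × 10^6 m³.
Runoff depth d = V / A = 23.80 mm.
C = d / P = 23.80 / 97.8 = 0.24.

C ≈ 0.24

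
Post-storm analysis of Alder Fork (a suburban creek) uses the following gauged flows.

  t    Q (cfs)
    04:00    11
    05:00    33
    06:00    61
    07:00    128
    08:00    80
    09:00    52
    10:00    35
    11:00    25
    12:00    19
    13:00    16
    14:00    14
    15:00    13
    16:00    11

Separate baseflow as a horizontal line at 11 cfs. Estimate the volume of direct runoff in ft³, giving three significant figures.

Direct-runoff ordinates (Q − Q_b): 0.0, 22.0, 50.0, 117.0, 69.0, 41.0, 24.0, 14.0, 8.0, 5.0, 3.0, 2.0, 0.0 cfs.
ΣQ_DR = 355.0 cfs.
With Δt = 1 h = 3600 s, V = ΣQ_DR · Δt = 355.0 × 3600 = 1.28 × 10^6 ft³.

V ≈ 1.28 × 10^6 ft³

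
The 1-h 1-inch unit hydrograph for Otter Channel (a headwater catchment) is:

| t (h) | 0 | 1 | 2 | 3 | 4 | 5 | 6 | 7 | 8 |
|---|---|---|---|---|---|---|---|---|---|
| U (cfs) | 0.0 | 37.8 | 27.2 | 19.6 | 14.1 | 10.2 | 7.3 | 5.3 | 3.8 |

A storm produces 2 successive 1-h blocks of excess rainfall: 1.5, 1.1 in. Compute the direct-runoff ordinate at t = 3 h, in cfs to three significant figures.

Q ≈ 59.3 cfs

By discrete convolution, Q_j = Σ (P_i / 1 in) · U_{j−i}.
At t = 3 h (j=3): Q = (1.5/1)·19.6 + (1.1/1)·27.2 = 59.3 cfs.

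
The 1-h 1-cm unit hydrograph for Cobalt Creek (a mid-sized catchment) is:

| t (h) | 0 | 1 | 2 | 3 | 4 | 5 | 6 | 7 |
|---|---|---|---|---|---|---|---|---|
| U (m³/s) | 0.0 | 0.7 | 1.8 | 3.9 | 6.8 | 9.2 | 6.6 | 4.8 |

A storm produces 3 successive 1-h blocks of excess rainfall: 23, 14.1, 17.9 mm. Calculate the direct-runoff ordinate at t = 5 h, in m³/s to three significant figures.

Q ≈ 37.7 m³/s

By discrete convolution, Q_j = Σ (P_i / 10 mm) · U_{j−i}.
At t = 5 h (j=5): Q = (23/10)·9.2 + (14.1/10)·6.8 + (17.9/10)·3.9 = 37.7 m³/s.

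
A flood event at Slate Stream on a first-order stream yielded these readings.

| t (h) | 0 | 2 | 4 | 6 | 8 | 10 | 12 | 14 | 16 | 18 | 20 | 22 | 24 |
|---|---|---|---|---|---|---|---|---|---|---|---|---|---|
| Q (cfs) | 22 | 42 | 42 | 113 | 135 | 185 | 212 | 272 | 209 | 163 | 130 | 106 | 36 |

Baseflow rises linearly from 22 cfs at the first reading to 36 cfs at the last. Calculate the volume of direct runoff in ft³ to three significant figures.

Direct-runoff ordinates (Q − Q_b): 0.00, 18.83, 17.67, 87.50, 108.33, 157.17, 183.00, 241.83, 177.67, 130.50, 96.33, 71.17, 0.00 cfs.
ΣQ_DR = 1290 cfs.
With Δt = 2 h = 7200 s, V = ΣQ_DR · Δt = 1290 × 7200 = 9.29 × 10^6 ft³.

V ≈ 9.29 × 10^6 ft³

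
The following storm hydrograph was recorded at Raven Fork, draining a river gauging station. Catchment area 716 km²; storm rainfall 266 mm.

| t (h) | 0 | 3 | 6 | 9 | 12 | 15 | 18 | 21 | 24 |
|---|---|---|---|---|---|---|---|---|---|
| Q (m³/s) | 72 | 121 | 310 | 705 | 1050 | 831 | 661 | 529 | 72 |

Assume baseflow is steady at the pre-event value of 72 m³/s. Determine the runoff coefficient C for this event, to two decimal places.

ΣQ_DR = 3703 m³/s; V = ΣQ_DR·Δt = 3.999 × 10^7 m³.
Runoff depth d = V / A = 55.86 mm.
C = d / P = 55.86 / 266 = 0.21.

C ≈ 0.21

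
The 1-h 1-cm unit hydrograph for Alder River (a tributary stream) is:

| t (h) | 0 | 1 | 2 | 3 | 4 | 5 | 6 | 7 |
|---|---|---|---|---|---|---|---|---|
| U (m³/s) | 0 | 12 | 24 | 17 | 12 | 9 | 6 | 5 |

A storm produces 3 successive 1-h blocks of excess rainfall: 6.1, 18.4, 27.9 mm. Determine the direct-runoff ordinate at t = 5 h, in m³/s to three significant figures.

By discrete convolution, Q_j = Σ (P_i / 10 mm) · U_{j−i}.
At t = 5 h (j=5): Q = (6.1/10)·9 + (18.4/10)·12 + (27.9/10)·17 = 75.0 m³/s.

Q ≈ 75.0 m³/s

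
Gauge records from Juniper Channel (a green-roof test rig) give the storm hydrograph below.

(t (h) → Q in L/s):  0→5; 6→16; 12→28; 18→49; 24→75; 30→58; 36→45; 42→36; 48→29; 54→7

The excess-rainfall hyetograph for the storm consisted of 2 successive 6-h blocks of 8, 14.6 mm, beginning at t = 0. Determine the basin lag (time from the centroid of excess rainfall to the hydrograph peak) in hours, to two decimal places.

t_L ≈ 17.12 h

Centroid of excess rainfall: t_c = Σ P_i·t̄_i / ΣP_i = 6.8761 h (block centres at 3, 9 h).
Hydrograph peak occurs at t = 24 h, so basin lag t_L = 24 − 6.8761 = 17.12 h.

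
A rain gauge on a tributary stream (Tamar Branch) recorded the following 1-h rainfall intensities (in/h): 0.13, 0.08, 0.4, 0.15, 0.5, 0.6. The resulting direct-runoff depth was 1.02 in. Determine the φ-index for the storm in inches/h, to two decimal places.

φ ≈ 0.16 in/h

Only the 3 blocks with intensity above φ contribute runoff: 0.4, 0.5, 0.6 in/h.
Σ(I−φ)·Δt = d  ⇒  (0.4+0.5+0.6 − 3φ)·1 = 1.02
φ = (1.500 − 1.02/1) / 3 = 0.16 in/h.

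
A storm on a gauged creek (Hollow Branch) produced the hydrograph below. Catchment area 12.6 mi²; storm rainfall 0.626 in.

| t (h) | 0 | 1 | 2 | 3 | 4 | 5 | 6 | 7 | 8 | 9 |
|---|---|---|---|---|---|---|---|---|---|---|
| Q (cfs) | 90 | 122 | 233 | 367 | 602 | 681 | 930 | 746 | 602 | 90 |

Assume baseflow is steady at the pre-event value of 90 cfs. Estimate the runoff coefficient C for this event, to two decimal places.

ΣQ_DR = 3563 cfs; V = ΣQ_DR·Δt = 1.283 × 10^7 ft³.
Runoff depth d = V / A = 0.4382 in.
C = d / P = 0.4382 / 0.626 = 0.70.

C ≈ 0.70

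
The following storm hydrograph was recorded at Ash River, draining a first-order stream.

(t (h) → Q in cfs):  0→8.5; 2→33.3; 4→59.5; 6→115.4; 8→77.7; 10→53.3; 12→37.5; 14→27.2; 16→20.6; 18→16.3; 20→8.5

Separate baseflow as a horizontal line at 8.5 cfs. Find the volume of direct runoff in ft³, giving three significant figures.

Direct-runoff ordinates (Q − Q_b): 0.0, 24.8, 51.0, 106.9, 69.2, 44.8, 29.0, 18.7, 12.1, 7.8, 0.0 cfs.
ΣQ_DR = 364.3 cfs.
With Δt = 2 h = 7200 s, V = ΣQ_DR · Δt = 364.3 × 7200 = 2.62 × 10^6 ft³.

V ≈ 2.62 × 10^6 ft³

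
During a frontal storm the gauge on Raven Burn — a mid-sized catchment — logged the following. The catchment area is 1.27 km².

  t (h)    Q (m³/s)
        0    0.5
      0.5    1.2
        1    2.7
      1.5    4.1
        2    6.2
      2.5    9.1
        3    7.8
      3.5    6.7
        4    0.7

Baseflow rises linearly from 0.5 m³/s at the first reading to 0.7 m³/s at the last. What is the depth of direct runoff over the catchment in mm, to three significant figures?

d ≈ 47.6 mm

Direct runoff: 0.00, 0.68, 2.15, 3.52, 5.60, 8.47, 7.15, 6.03, 0.00 m³/s; ΣQ_DR = 33.60 m³/s.
V = ΣQ_DR · Δt = 33.60 × 1800 s = 60480 m³.
Over A = 1.27 km², depth = V / A = 47.6 mm.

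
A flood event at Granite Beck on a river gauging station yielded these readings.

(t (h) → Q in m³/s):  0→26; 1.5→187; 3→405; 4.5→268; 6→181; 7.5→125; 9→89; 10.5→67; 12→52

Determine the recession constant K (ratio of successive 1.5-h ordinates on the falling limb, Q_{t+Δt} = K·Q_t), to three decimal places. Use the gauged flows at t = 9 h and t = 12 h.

Using the recession-limb readings at t = 9 h and t = 12 h: Q falls from 89 to 52 m³/s over 2 intervals.
K = (Q₂/Q₁)^(1/2) = (52/89)^(1/2) = 0.764.

K ≈ 0.764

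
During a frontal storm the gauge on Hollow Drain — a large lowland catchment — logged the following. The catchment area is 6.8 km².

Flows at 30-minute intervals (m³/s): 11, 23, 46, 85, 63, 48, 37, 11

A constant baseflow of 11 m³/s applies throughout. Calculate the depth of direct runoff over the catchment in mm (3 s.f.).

d ≈ 62.5 mm

Direct runoff: 0.0, 12.0, 35.0, 74.0, 52.0, 37.0, 26.0, 0.0 m³/s; ΣQ_DR = 236.0 m³/s.
V = ΣQ_DR · Δt = 236.0 × 1800 s = 4.248 × 10^5 m³.
Over A = 6.8 km², depth = V / A = 62.5 mm.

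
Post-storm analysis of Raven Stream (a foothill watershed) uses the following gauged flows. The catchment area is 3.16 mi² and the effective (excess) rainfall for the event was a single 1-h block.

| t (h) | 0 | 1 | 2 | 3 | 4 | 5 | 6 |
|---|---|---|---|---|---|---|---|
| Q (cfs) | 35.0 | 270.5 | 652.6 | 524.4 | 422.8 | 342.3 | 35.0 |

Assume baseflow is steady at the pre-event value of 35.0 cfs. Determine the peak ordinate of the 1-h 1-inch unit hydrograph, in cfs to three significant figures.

U_p ≈ 618 cfs

Direct runoff: 0.0, 235.5, 617.6, 489.4, 387.8, 307.3, 0.0 cfs; ΣQ_DR = 2038 cfs, peak = 617.6 cfs.
Runoff depth d = ΣQ_DR·Δt / A = 2038 × 3600 / (3.16 mi²) = 0.9992 in.
The 1-inch UH is the DRH scaled by (1 in)/d, so U_p = 617.6 × 1/0.9992 = 618 cfs.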